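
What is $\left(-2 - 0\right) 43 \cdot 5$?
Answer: $-430$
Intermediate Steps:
$\left(-2 - 0\right) 43 \cdot 5 = \left(-2 + 0\right) 43 \cdot 5 = \left(-2\right) 43 \cdot 5 = \left(-86\right) 5 = -430$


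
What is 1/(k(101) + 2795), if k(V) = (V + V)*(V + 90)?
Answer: 1/41377 ≈ 2.4168e-5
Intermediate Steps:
k(V) = 2*V*(90 + V) (k(V) = (2*V)*(90 + V) = 2*V*(90 + V))
1/(k(101) + 2795) = 1/(2*101*(90 + 101) + 2795) = 1/(2*101*191 + 2795) = 1/(38582 + 2795) = 1/41377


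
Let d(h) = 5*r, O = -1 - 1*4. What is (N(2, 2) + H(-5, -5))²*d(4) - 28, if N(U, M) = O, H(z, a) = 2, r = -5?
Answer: -253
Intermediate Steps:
O = -5 (O = -1 - 4 = -5)
N(U, M) = -5
d(h) = -25 (d(h) = 5*(-5) = -25)
(N(2, 2) + H(-5, -5))²*d(4) - 28 = (-5 + 2)²*(-25) - 28 = (-3)²*(-25) - 28 = 9*(-25) - 28 = -225 - 28 = -253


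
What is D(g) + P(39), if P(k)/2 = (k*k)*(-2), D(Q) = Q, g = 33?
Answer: -6051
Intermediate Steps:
P(k) = -4*k² (P(k) = 2*((k*k)*(-2)) = 2*(k²*(-2)) = 2*(-2*k²) = -4*k²)
D(g) + P(39) = 33 - 4*39² = 33 - 4*1521 = 33 - 6084 = -6051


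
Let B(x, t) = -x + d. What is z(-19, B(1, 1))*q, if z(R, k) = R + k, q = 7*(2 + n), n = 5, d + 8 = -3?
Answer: -1519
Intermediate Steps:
d = -11 (d = -8 - 3 = -11)
B(x, t) = -11 - x (B(x, t) = -x - 11 = -11 - x)
q = 49 (q = 7*(2 + 5) = 7*7 = 49)
z(-19, B(1, 1))*q = (-19 + (-11 - 1*1))*49 = (-19 + (-11 - 1))*49 = (-19 - 12)*49 = -31*49 = -1519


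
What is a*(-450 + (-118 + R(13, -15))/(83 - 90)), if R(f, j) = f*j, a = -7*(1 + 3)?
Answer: 11348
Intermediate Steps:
a = -28 (a = -7*4 = -28)
a*(-450 + (-118 + R(13, -15))/(83 - 90)) = -28*(-450 + (-118 + 13*(-15))/(83 - 90)) = -28*(-450 + (-118 - 195)/(-7)) = -28*(-450 - 313*(-⅐)) = -28*(-450 + 313/7) = -28*(-2837/7) = 11348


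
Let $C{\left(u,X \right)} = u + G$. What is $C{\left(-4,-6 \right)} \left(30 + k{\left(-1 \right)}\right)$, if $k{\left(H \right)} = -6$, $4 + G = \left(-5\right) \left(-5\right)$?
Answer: $408$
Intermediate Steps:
$G = 21$ ($G = -4 - -25 = -4 + 25 = 21$)
$C{\left(u,X \right)} = 21 + u$ ($C{\left(u,X \right)} = u + 21 = 21 + u$)
$C{\left(-4,-6 \right)} \left(30 + k{\left(-1 \right)}\right) = \left(21 - 4\right) \left(30 - 6\right) = 17 \cdot 24 = 408$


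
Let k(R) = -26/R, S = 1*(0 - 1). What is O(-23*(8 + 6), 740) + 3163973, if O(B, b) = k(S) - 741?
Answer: 3163258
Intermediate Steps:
S = -1 (S = 1*(-1) = -1)
O(B, b) = -715 (O(B, b) = -26/(-1) - 741 = -26*(-1) - 741 = 26 - 741 = -715)
O(-23*(8 + 6), 740) + 3163973 = -715 + 3163973 = 3163258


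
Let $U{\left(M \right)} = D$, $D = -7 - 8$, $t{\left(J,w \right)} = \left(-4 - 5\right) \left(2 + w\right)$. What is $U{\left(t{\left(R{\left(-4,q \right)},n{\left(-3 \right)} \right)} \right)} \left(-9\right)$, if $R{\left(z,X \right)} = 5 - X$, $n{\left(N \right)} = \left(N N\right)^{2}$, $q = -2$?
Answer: $135$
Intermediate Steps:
$n{\left(N \right)} = N^{4}$ ($n{\left(N \right)} = \left(N^{2}\right)^{2} = N^{4}$)
$t{\left(J,w \right)} = -18 - 9 w$ ($t{\left(J,w \right)} = - 9 \left(2 + w\right) = -18 - 9 w$)
$D = -15$
$U{\left(M \right)} = -15$
$U{\left(t{\left(R{\left(-4,q \right)},n{\left(-3 \right)} \right)} \right)} \left(-9\right) = \left(-15\right) \left(-9\right) = 135$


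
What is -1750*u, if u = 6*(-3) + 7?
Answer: 19250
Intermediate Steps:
u = -11 (u = -18 + 7 = -11)
-1750*u = -1750*(-11) = 19250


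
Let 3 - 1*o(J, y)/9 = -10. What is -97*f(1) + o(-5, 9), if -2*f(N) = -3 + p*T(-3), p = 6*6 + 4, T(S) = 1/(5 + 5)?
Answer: 331/2 ≈ 165.50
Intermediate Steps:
o(J, y) = 117 (o(J, y) = 27 - 9*(-10) = 27 + 90 = 117)
T(S) = ⅒ (T(S) = 1/10 = ⅒)
p = 40 (p = 36 + 4 = 40)
f(N) = -½ (f(N) = -(-3 + 40*(⅒))/2 = -(-3 + 4)/2 = -½*1 = -½)
-97*f(1) + o(-5, 9) = -97*(-½) + 117 = 97/2 + 117 = 331/2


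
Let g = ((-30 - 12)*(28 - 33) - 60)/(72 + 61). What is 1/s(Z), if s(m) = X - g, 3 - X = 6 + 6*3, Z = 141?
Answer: -133/2943 ≈ -0.045192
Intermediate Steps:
X = -21 (X = 3 - (6 + 6*3) = 3 - (6 + 18) = 3 - 1*24 = 3 - 24 = -21)
g = 150/133 (g = (-42*(-5) - 60)/133 = (210 - 60)*(1/133) = 150*(1/133) = 150/133 ≈ 1.1278)
s(m) = -2943/133 (s(m) = -21 - 1*150/133 = -21 - 150/133 = -2943/133)
1/s(Z) = 1/(-2943/133) = -133/2943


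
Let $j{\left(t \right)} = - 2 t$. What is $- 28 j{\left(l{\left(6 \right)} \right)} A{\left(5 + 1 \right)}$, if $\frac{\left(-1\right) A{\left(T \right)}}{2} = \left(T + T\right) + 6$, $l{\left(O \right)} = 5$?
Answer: $-10080$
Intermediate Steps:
$A{\left(T \right)} = -12 - 4 T$ ($A{\left(T \right)} = - 2 \left(\left(T + T\right) + 6\right) = - 2 \left(2 T + 6\right) = - 2 \left(6 + 2 T\right) = -12 - 4 T$)
$- 28 j{\left(l{\left(6 \right)} \right)} A{\left(5 + 1 \right)} = - 28 \left(\left(-2\right) 5\right) \left(-12 - 4 \left(5 + 1\right)\right) = \left(-28\right) \left(-10\right) \left(-12 - 24\right) = 280 \left(-12 - 24\right) = 280 \left(-36\right) = -10080$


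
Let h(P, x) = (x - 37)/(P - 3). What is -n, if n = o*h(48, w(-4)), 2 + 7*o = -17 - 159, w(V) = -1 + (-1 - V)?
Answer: -178/9 ≈ -19.778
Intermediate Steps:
w(V) = -2 - V
h(P, x) = (-37 + x)/(-3 + P)
o = -178/7 (o = -2/7 + (-17 - 159)/7 = -2/7 + (1/7)*(-176) = -2/7 - 176/7 = -178/7 ≈ -25.429)
n = 178/9 (n = -178*(-37 + (-2 - 1*(-4)))/(7*(-3 + 48)) = -178*(-37 + (-2 + 4))/(7*45) = -178*(-37 + 2)/315 = -178*(-35)/315 = -178/7*(-7/9) = 178/9 ≈ 19.778)
-n = -1*178/9 = -178/9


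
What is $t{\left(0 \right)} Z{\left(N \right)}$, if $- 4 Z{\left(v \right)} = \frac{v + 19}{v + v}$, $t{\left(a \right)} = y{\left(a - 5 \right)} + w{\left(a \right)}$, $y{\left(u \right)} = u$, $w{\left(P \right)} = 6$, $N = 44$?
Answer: $- \frac{63}{352} \approx -0.17898$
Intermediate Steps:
$t{\left(a \right)} = 1 + a$ ($t{\left(a \right)} = \left(a - 5\right) + 6 = \left(-5 + a\right) + 6 = 1 + a$)
$Z{\left(v \right)} = - \frac{19 + v}{8 v}$ ($Z{\left(v \right)} = - \frac{\left(v + 19\right) \frac{1}{v + v}}{4} = - \frac{\left(19 + v\right) \frac{1}{2 v}}{4} = - \frac{\frac{1}{2} \frac{1}{v} \left(19 + v\right)}{4} = - \frac{19 + v}{8 v}$)
$t{\left(0 \right)} Z{\left(N \right)} = \left(1 + 0\right) \frac{-19 - 44}{8 \cdot 44} = 1 \cdot \frac{1}{8} \cdot \frac{1}{44} \left(-19 - 44\right) = 1 \cdot \frac{1}{8} \cdot \frac{1}{44} \left(-63\right) = 1 \left(- \frac{63}{352}\right) = - \frac{63}{352}$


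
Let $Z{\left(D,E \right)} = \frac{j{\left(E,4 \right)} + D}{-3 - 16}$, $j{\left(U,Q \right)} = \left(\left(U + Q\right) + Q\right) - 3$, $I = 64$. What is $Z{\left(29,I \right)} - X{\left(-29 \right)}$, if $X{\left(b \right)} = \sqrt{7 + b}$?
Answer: $- \frac{98}{19} - i \sqrt{22} \approx -5.1579 - 4.6904 i$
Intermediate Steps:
$j{\left(U,Q \right)} = -3 + U + 2 Q$ ($j{\left(U,Q \right)} = \left(\left(Q + U\right) + Q\right) - 3 = \left(U + 2 Q\right) - 3 = -3 + U + 2 Q$)
$Z{\left(D,E \right)} = - \frac{5}{19} - \frac{D}{19} - \frac{E}{19}$ ($Z{\left(D,E \right)} = \frac{\left(-3 + E + 2 \cdot 4\right) + D}{-3 - 16} = \frac{\left(-3 + E + 8\right) + D}{-19} = \left(\left(5 + E\right) + D\right) \left(- \frac{1}{19}\right) = \left(5 + D + E\right) \left(- \frac{1}{19}\right) = - \frac{5}{19} - \frac{D}{19} - \frac{E}{19}$)
$Z{\left(29,I \right)} - X{\left(-29 \right)} = \left(- \frac{5}{19} - \frac{29}{19} - \frac{64}{19}\right) - \sqrt{7 - 29} = \left(- \frac{5}{19} - \frac{29}{19} - \frac{64}{19}\right) - \sqrt{-22} = - \frac{98}{19} - i \sqrt{22}$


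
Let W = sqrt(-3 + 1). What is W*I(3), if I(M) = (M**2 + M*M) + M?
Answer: 21*I*sqrt(2) ≈ 29.698*I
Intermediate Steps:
I(M) = M + 2*M**2 (I(M) = (M**2 + M**2) + M = 2*M**2 + M = M + 2*M**2)
W = I*sqrt(2) (W = sqrt(-2) = I*sqrt(2) ≈ 1.4142*I)
W*I(3) = (I*sqrt(2))*(3*(1 + 2*3)) = (I*sqrt(2))*(3*(1 + 6)) = (I*sqrt(2))*(3*7) = (I*sqrt(2))*21 = 21*I*sqrt(2)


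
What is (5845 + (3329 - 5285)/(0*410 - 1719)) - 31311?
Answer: -14591366/573 ≈ -25465.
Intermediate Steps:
(5845 + (3329 - 5285)/(0*410 - 1719)) - 31311 = (5845 - 1956/(0 - 1719)) - 31311 = (5845 - 1956/(-1719)) - 31311 = (5845 - 1956*(-1/1719)) - 31311 = (5845 + 652/573) - 31311 = 3349837/573 - 31311 = -14591366/573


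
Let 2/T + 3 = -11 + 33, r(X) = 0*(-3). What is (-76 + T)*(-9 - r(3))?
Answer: 12978/19 ≈ 683.05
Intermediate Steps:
r(X) = 0
T = 2/19 (T = 2/(-3 + (-11 + 33)) = 2/(-3 + 22) = 2/19 ≈ 0.10526)
(-76 + T)*(-9 - r(3)) = (-76 + 2/19)*(-9 - 1*0) = -1442*(-9 + 0)/19 = -1442/19*(-9) = 12978/19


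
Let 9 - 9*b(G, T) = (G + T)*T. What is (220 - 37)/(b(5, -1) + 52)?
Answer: 1647/481 ≈ 3.4241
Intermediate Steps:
b(G, T) = 1 - T*(G + T)/9 (b(G, T) = 1 - (G + T)*T/9 = 1 - T*(G + T)/9)
(220 - 37)/(b(5, -1) + 52) = (220 - 37)/((1 - ⅑*(-1)² - ⅑*5*(-1)) + 52) = 183/((1 - ⅑*1 + 5/9) + 52) = 183/((1 - ⅑ + 5/9) + 52) = 183/(13/9 + 52) = 183/(481/9) = 183*(9/481) = 1647/481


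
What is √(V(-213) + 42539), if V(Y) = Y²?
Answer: 2*√21977 ≈ 296.49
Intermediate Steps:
√(V(-213) + 42539) = √((-213)² + 42539) = √(45369 + 42539) = √87908 = 2*√21977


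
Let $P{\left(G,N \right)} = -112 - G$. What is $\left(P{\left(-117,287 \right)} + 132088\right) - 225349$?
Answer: $-93256$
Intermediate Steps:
$\left(P{\left(-117,287 \right)} + 132088\right) - 225349 = \left(\left(-112 - -117\right) + 132088\right) - 225349 = \left(\left(-112 + 117\right) + 132088\right) - 225349 = \left(5 + 132088\right) - 225349 = 132093 - 225349 = -93256$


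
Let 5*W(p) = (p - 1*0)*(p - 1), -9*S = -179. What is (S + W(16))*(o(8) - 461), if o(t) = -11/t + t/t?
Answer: -2255201/72 ≈ -31322.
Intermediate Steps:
S = 179/9 (S = -⅑*(-179) = 179/9 ≈ 19.889)
W(p) = p*(-1 + p)/5 (W(p) = ((p - 1*0)*(p - 1))/5 = ((p + 0)*(-1 + p))/5 = (p*(-1 + p))/5 = p*(-1 + p)/5)
o(t) = 1 - 11/t (o(t) = -11/t + 1 = 1 - 11/t)
(S + W(16))*(o(8) - 461) = (179/9 + (⅕)*16*(-1 + 16))*((-11 + 8)/8 - 461) = (179/9 + (⅕)*16*15)*((⅛)*(-3) - 461) = (179/9 + 48)*(-3/8 - 461) = (611/9)*(-3691/8) = -2255201/72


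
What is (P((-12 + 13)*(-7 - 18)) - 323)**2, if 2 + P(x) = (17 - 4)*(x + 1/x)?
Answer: 264485169/625 ≈ 4.2318e+5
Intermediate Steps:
P(x) = -2 + 13*x + 13/x (P(x) = -2 + (17 - 4)*(x + 1/x) = -2 + 13*(x + 1/x) = -2 + (13*x + 13/x) = -2 + 13*x + 13/x)
(P((-12 + 13)*(-7 - 18)) - 323)**2 = ((-2 + 13*((-12 + 13)*(-7 - 18)) + 13/(((-12 + 13)*(-7 - 18)))) - 323)**2 = ((-2 + 13*(1*(-25)) + 13/((1*(-25)))) - 323)**2 = ((-2 + 13*(-25) + 13/(-25)) - 323)**2 = ((-2 - 325 + 13*(-1/25)) - 323)**2 = ((-2 - 325 - 13/25) - 323)**2 = (-8188/25 - 323)**2 = (-16263/25)**2 = 264485169/625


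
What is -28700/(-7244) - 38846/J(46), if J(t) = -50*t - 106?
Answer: 43806578/2178633 ≈ 20.107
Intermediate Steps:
J(t) = -106 - 50*t
-28700/(-7244) - 38846/J(46) = -28700/(-7244) - 38846/(-106 - 50*46) = -28700*(-1/7244) - 38846/(-106 - 2300) = 7175/1811 - 38846/(-2406) = 7175/1811 - 38846*(-1/2406) = 7175/1811 + 19423/1203 = 43806578/2178633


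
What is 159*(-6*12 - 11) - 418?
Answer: -13615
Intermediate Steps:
159*(-6*12 - 11) - 418 = 159*(-72 - 11) - 418 = 159*(-83) - 418 = -13197 - 418 = -13615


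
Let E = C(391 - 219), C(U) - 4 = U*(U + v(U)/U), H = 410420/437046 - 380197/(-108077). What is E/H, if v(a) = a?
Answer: 30558745811520/4576533487 ≈ 6677.3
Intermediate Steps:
H = 4576533487/1026839577 (H = 410420*(1/437046) - 380197*(-1/108077) = 205210/218523 + 380197/108077 = 4576533487/1026839577 ≈ 4.4569)
C(U) = 4 + U*(1 + U) (C(U) = 4 + U*(U + U/U) = 4 + U*(U + 1) = 4 + U*(1 + U))
E = 29760 (E = 4 + (391 - 219) + (391 - 219)² = 4 + 172 + 172² = 4 + 172 + 29584 = 29760)
E/H = 29760/(4576533487/1026839577) = 29760*(1026839577/4576533487) = 30558745811520/4576533487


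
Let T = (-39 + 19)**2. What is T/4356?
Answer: 100/1089 ≈ 0.091827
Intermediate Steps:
T = 400 (T = (-20)**2 = 400)
T/4356 = 400/4356 = 400*(1/4356) = 100/1089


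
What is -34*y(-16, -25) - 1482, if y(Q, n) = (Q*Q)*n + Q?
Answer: 216662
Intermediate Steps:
y(Q, n) = Q + n*Q² (y(Q, n) = Q²*n + Q = n*Q² + Q = Q + n*Q²)
-34*y(-16, -25) - 1482 = -(-544)*(1 - 16*(-25)) - 1482 = -(-544)*(1 + 400) - 1482 = -(-544)*401 - 1482 = -34*(-6416) - 1482 = 218144 - 1482 = 216662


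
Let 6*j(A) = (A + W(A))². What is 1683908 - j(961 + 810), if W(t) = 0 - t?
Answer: 1683908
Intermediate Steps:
W(t) = -t
j(A) = 0 (j(A) = (A - A)²/6 = (⅙)*0² = (⅙)*0 = 0)
1683908 - j(961 + 810) = 1683908 - 1*0 = 1683908 + 0 = 1683908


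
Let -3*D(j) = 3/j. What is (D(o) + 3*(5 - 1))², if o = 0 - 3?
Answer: 1369/9 ≈ 152.11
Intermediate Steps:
o = -3
D(j) = -1/j
(D(o) + 3*(5 - 1))² = (-1/(-3) + 3*(5 - 1))² = (-1*(-⅓) + 3*4)² = (⅓ + 12)² = (37/3)² = 1369/9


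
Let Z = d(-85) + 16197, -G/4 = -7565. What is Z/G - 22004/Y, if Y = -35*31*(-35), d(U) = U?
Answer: -2699392/57456175 ≈ -0.046982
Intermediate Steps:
G = 30260 (G = -4*(-7565) = 30260)
Y = 37975 (Y = -1085*(-35) = 37975)
Z = 16112 (Z = -85 + 16197 = 16112)
Z/G - 22004/Y = 16112/30260 - 22004/37975 = 16112*(1/30260) - 22004*1/37975 = 4028/7565 - 22004/37975 = -2699392/57456175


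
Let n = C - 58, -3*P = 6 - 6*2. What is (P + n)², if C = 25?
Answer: 961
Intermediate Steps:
P = 2 (P = -(6 - 6*2)/3 = -(6 - 12)/3 = -⅓*(-6) = 2)
n = -33 (n = 25 - 58 = -33)
(P + n)² = (2 - 33)² = (-31)² = 961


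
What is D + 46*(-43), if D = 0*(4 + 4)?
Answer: -1978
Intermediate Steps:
D = 0 (D = 0*8 = 0)
D + 46*(-43) = 0 + 46*(-43) = 0 - 1978 = -1978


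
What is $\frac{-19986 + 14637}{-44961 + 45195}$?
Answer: $- \frac{1783}{78} \approx -22.859$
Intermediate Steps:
$\frac{-19986 + 14637}{-44961 + 45195} = - \frac{5349}{234} = \left(-5349\right) \frac{1}{234} = - \frac{1783}{78}$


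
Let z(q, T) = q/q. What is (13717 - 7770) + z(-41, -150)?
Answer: 5948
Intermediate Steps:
z(q, T) = 1
(13717 - 7770) + z(-41, -150) = (13717 - 7770) + 1 = 5947 + 1 = 5948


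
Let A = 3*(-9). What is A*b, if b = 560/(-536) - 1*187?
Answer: 340173/67 ≈ 5077.2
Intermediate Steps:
A = -27
b = -12599/67 (b = 560*(-1/536) - 187 = -70/67 - 187 = -12599/67 ≈ -188.04)
A*b = -27*(-12599/67) = 340173/67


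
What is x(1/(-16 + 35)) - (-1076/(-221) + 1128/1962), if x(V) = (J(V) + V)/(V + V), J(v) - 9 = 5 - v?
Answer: 9218111/72267 ≈ 127.56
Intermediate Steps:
J(v) = 14 - v (J(v) = 9 + (5 - v) = 14 - v)
x(V) = 7/V (x(V) = ((14 - V) + V)/(V + V) = 14/((2*V)) = 14*(1/(2*V)) = 7/V)
x(1/(-16 + 35)) - (-1076/(-221) + 1128/1962) = 7/(1/(-16 + 35)) - (-1076/(-221) + 1128/1962) = 7/(1/19) - (-1076*(-1/221) + 1128*(1/1962)) = 7/(1/19) - (1076/221 + 188/327) = 7*19 - 1*393400/72267 = 133 - 393400/72267 = 9218111/72267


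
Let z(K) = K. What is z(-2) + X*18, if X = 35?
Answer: 628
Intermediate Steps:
z(-2) + X*18 = -2 + 35*18 = -2 + 630 = 628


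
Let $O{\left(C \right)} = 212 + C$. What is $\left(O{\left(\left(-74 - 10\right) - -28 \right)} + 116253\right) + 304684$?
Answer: $421093$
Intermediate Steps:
$\left(O{\left(\left(-74 - 10\right) - -28 \right)} + 116253\right) + 304684 = \left(\left(212 - 56\right) + 116253\right) + 304684 = \left(156 + 116253\right) + 304684 = 116409 + 304684 = 421093$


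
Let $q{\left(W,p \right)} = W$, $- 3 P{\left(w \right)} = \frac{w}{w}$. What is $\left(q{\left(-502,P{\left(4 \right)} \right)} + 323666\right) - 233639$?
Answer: $89525$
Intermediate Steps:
$P{\left(w \right)} = - \frac{1}{3}$ ($P{\left(w \right)} = - \frac{w \frac{1}{w}}{3} = \left(- \frac{1}{3}\right) 1 = - \frac{1}{3}$)
$\left(q{\left(-502,P{\left(4 \right)} \right)} + 323666\right) - 233639 = \left(-502 + 323666\right) - 233639 = 323164 - 233639 = 89525$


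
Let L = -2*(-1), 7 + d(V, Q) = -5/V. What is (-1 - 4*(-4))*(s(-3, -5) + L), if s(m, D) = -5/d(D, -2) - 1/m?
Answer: 95/2 ≈ 47.500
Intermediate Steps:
d(V, Q) = -7 - 5/V
s(m, D) = -1/m - 5/(-7 - 5/D) (s(m, D) = -5/(-7 - 5/D) - 1/m = -1/m - 5/(-7 - 5/D))
L = 2
(-1 - 4*(-4))*(s(-3, -5) + L) = (-1 - 4*(-4))*((-1/(-3) + 5/(7 + 5/(-5))) + 2) = (-1 + 16)*((-1*(-⅓) + 5/(7 + 5*(-⅕))) + 2) = 15*((⅓ + 5/(7 - 1)) + 2) = 15*((⅓ + 5/6) + 2) = 15*((⅓ + 5*(⅙)) + 2) = 15*((⅓ + ⅚) + 2) = 15*(7/6 + 2) = 15*(19/6) = 95/2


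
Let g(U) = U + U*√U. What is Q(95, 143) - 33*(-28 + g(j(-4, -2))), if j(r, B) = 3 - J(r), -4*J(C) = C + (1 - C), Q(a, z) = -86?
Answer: 2923/4 - 429*√13/8 ≈ 537.40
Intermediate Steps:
J(C) = -¼ (J(C) = -(C + (1 - C))/4 = -¼*1 = -¼)
j(r, B) = 13/4 (j(r, B) = 3 - 1*(-¼) = 3 + ¼ = 13/4)
g(U) = U + U^(3/2)
Q(95, 143) - 33*(-28 + g(j(-4, -2))) = -86 - 33*(-28 + (13/4 + (13/4)^(3/2))) = -86 - 33*(-28 + (13/4 + 13*√13/8)) = -86 - 33*(-99/4 + 13*√13/8) = -86 - (-3267/4 + 429*√13/8) = -86 + (3267/4 - 429*√13/8) = 2923/4 - 429*√13/8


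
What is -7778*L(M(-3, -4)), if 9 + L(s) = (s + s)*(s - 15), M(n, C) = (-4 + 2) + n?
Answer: -1485598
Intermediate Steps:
M(n, C) = -2 + n
L(s) = -9 + 2*s*(-15 + s) (L(s) = -9 + (s + s)*(s - 15) = -9 + (2*s)*(-15 + s) = -9 + 2*s*(-15 + s))
-7778*L(M(-3, -4)) = -7778*(-9 - 30*(-2 - 3) + 2*(-2 - 3)²) = -7778*(-9 - 30*(-5) + 2*(-5)²) = -7778*(-9 + 150 + 2*25) = -7778*(-9 + 150 + 50) = -7778*191 = -1485598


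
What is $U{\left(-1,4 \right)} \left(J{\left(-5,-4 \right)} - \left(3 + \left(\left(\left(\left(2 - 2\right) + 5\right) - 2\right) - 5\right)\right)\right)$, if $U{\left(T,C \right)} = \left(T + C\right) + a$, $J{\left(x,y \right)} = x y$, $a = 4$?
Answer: $133$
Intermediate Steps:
$U{\left(T,C \right)} = 4 + C + T$ ($U{\left(T,C \right)} = \left(T + C\right) + 4 = \left(C + T\right) + 4 = 4 + C + T$)
$U{\left(-1,4 \right)} \left(J{\left(-5,-4 \right)} - \left(3 + \left(\left(\left(\left(2 - 2\right) + 5\right) - 2\right) - 5\right)\right)\right) = \left(4 + 4 - 1\right) \left(\left(-5\right) \left(-4\right) - \left(3 + \left(\left(\left(\left(2 - 2\right) + 5\right) - 2\right) - 5\right)\right)\right) = 7 \left(20 - \left(3 + \left(\left(\left(0 + 5\right) - 2\right) - 5\right)\right)\right) = 7 \left(20 - \left(3 + \left(\left(5 - 2\right) - 5\right)\right)\right) = 7 \left(20 - \left(3 + \left(3 - 5\right)\right)\right) = 7 \left(20 - \left(3 - 2\right)\right) = 7 \left(20 - 1\right) = 7 \cdot 19 = 133$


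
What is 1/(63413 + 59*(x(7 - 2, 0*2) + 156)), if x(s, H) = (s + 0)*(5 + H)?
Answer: 1/74092 ≈ 1.3497e-5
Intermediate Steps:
x(s, H) = s*(5 + H)
1/(63413 + 59*(x(7 - 2, 0*2) + 156)) = 1/(63413 + 59*((7 - 2)*(5 + 0*2) + 156)) = 1/(63413 + 59*(5*(5 + 0) + 156)) = 1/(63413 + 59*(5*5 + 156)) = 1/(63413 + 59*(25 + 156)) = 1/(63413 + 59*181) = 1/(63413 + 10679) = 1/74092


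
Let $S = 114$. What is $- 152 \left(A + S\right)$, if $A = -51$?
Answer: $-9576$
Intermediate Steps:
$- 152 \left(A + S\right) = - 152 \left(-51 + 114\right) = \left(-152\right) 63 = -9576$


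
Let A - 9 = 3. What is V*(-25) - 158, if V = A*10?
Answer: -3158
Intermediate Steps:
A = 12 (A = 9 + 3 = 12)
V = 120 (V = 12*10 = 120)
V*(-25) - 158 = 120*(-25) - 158 = -3000 - 158 = -3158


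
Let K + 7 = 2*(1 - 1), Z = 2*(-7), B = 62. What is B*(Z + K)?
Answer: -1302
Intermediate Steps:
Z = -14
K = -7 (K = -7 + 2*(1 - 1) = -7 + 2*0 = -7 + 0 = -7)
B*(Z + K) = 62*(-14 - 7) = 62*(-21) = -1302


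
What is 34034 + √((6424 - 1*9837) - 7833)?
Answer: 34034 + I*√11246 ≈ 34034.0 + 106.05*I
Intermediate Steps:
34034 + √((6424 - 1*9837) - 7833) = 34034 + √((6424 - 9837) - 7833) = 34034 + √(-3413 - 7833) = 34034 + √(-11246) = 34034 + I*√11246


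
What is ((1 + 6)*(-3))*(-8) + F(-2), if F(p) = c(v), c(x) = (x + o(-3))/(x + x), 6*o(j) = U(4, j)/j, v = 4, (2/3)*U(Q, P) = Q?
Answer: 4043/24 ≈ 168.46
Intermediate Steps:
U(Q, P) = 3*Q/2
o(j) = 1/j (o(j) = (((3/2)*4)/j)/6 = (6/j)/6 = 1/j)
c(x) = (-⅓ + x)/(2*x) (c(x) = (x + 1/(-3))/(x + x) = (x - ⅓)/((2*x)) = (-⅓ + x)*(1/(2*x)) = (-⅓ + x)/(2*x))
F(p) = 11/24 (F(p) = (⅙)*(-1 + 3*4)/4 = (⅙)*(¼)*(-1 + 12) = (⅙)*(¼)*11 = 11/24)
((1 + 6)*(-3))*(-8) + F(-2) = ((1 + 6)*(-3))*(-8) + 11/24 = (7*(-3))*(-8) + 11/24 = -21*(-8) + 11/24 = 168 + 11/24 = 4043/24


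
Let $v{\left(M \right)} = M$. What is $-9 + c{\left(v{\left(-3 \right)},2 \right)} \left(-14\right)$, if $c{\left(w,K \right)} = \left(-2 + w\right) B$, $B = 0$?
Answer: $-9$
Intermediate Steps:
$c{\left(w,K \right)} = 0$ ($c{\left(w,K \right)} = \left(-2 + w\right) 0 = 0$)
$-9 + c{\left(v{\left(-3 \right)},2 \right)} \left(-14\right) = -9 + 0 \left(-14\right) = -9 + 0 = -9$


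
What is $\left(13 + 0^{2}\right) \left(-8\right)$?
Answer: $-104$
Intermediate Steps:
$\left(13 + 0^{2}\right) \left(-8\right) = \left(13 + 0\right) \left(-8\right) = 13 \left(-8\right) = -104$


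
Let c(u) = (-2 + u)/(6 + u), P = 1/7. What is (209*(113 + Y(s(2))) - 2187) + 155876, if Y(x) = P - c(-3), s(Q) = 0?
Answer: 3731368/21 ≈ 1.7768e+5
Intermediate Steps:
P = ⅐ ≈ 0.14286
c(u) = (-2 + u)/(6 + u)
Y(x) = 38/21 (Y(x) = ⅐ - (-2 - 3)/(6 - 3) = ⅐ - (-5)/3 = ⅐ - 1*(-5/3) = ⅐ + 5/3 = 38/21)
(209*(113 + Y(s(2))) - 2187) + 155876 = (209*(113 + 38/21) - 2187) + 155876 = (209*(2411/21) - 2187) + 155876 = (503899/21 - 2187) + 155876 = 457972/21 + 155876 = 3731368/21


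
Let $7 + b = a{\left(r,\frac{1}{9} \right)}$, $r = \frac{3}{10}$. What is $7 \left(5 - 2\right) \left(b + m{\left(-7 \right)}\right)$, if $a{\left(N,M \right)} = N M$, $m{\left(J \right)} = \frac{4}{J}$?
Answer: $- \frac{1583}{10} \approx -158.3$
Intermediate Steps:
$r = \frac{3}{10}$ ($r = 3 \cdot \frac{1}{10} = \frac{3}{10} \approx 0.3$)
$a{\left(N,M \right)} = M N$
$b = - \frac{209}{30}$ ($b = -7 + \frac{1}{9} \cdot \frac{3}{10} = -7 + \frac{1}{30} = - \frac{209}{30} \approx -6.9667$)
$7 \left(5 - 2\right) \left(b + m{\left(-7 \right)}\right) = 7 \left(5 - 2\right) \left(- \frac{209}{30} + \frac{4}{-7}\right) = 7 \cdot 3 \left(- \frac{209}{30} + 4 \left(- \frac{1}{7}\right)\right) = 21 \left(- \frac{209}{30} - \frac{4}{7}\right) = 21 \left(- \frac{1583}{210}\right) = - \frac{1583}{10}$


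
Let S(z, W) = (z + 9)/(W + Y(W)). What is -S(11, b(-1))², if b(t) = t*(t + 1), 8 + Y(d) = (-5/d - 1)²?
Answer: 0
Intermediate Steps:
Y(d) = -8 + (-1 - 5/d)² (Y(d) = -8 + (-5/d - 1)² = -8 + (-1 - 5/d)²)
b(t) = t*(1 + t)
S(z, W) = (9 + z)/(-8 + W + (5 + W)²/W²) (S(z, W) = (z + 9)/(W + (-8 + (5 + W)²/W²)) = (9 + z)/(-8 + W + (5 + W)²/W²))
-S(11, b(-1))² = -((-(1 - 1))²*(9 + 11)/((5 - (1 - 1))² + (-(1 - 1))²*(-8 - (1 - 1))))² = -((-1*0)²*20/((5 - 1*0)² + (-1*0)²*(-8 - 1*0)))² = -(0²*20/((5 + 0)² + 0²*(-8 + 0)))² = -(0*20/(5² + 0*(-8)))² = -(0*20/(25 + 0))² = -(0*20/25)² = -(0*(1/25)*20)² = -1*0² = -1*0 = 0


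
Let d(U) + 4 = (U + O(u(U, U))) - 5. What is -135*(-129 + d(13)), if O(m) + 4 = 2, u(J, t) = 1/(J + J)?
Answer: 17145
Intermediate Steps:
u(J, t) = 1/(2*J)
O(m) = -2 (O(m) = -4 + 2 = -2)
d(U) = -11 + U (d(U) = -4 + ((U - 2) - 5) = -4 + ((-2 + U) - 5) = -4 + (-7 + U) = -11 + U)
-135*(-129 + d(13)) = -135*(-129 + (-11 + 13)) = -135*(-129 + 2) = -135*(-127) = 17145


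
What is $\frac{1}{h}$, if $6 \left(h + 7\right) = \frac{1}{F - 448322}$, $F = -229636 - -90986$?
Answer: $- \frac{3521832}{24652825} \approx -0.14286$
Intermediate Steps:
$F = -138650$ ($F = -229636 + 90986 = -138650$)
$h = - \frac{24652825}{3521832}$ ($h = -7 + \frac{1}{6 \left(-138650 - 448322\right)} = -7 + \frac{1}{6 \left(-586972\right)} = -7 + \frac{1}{6} \left(- \frac{1}{586972}\right) = -7 - \frac{1}{3521832} = - \frac{24652825}{3521832} \approx -7.0$)
$\frac{1}{h} = \frac{1}{- \frac{24652825}{3521832}} = - \frac{3521832}{24652825}$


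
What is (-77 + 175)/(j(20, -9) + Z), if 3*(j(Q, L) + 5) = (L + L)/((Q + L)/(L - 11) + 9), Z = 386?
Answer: 16562/64269 ≈ 0.25770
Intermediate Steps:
j(Q, L) = -5 + 2*L/(3*(9 + (L + Q)/(-11 + L))) (j(Q, L) = -5 + ((L + L)/((Q + L)/(L - 11) + 9))/3 = -5 + ((2*L)/((L + Q)/(-11 + L) + 9))/3 = -5 + ((2*L)/(9 + (L + Q)/(-11 + L)))/3 = -5 + (2*L/(9 + (L + Q)/(-11 + L)))/3 = -5 + 2*L/(3*(9 + (L + Q)/(-11 + L))))
(-77 + 175)/(j(20, -9) + Z) = (-77 + 175)/((1485 - 172*(-9) - 15*20 + 2*(-9)²)/(3*(-99 + 20 + 10*(-9))) + 386) = 98/((1485 + 1548 - 300 + 2*81)/(3*(-99 + 20 - 90)) + 386) = 98/((⅓)*(1485 + 1548 - 300 + 162)/(-169) + 386) = 98/((⅓)*(-1/169)*2895 + 386) = 98/(-965/169 + 386) = 98/(64269/169) = 98*(169/64269) = 16562/64269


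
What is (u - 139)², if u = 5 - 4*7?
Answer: 26244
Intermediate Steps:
u = -23 (u = 5 - 28 = -23)
(u - 139)² = (-23 - 139)² = (-162)² = 26244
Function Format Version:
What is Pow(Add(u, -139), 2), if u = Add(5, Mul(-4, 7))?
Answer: 26244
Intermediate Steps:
u = -23 (u = Add(5, -28) = -23)
Pow(Add(u, -139), 2) = Pow(Add(-23, -139), 2) = Pow(-162, 2) = 26244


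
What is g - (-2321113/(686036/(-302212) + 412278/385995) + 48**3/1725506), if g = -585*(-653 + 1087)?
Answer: -22026186579827102508967/10080629424790971 ≈ -2.1850e+6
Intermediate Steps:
g = -253890 (g = -585*434 = -253890)
g - (-2321113/(686036/(-302212) + 412278/385995) + 48**3/1725506) = -253890 - (-2321113/(686036/(-302212) + 412278/385995) + 48**3/1725506) = -253890 - (-2321113/(686036*(-1/302212) + 412278*(1/385995)) + 110592*(1/1725506)) = -253890 - (-2321113/(-171509/75553 + 137426/128665) + 55296/862753) = -253890 - (-2321113/(-11684258907/9721026745) + 55296/862753) = -253890 - (-2321113*(-9721026745/11684258907) + 55296/862753) = -253890 - (22563601551167185/11684258907 + 55296/862753) = -253890 - 1*19466815575166922881777/10080629424790971 = -253890 - 19466815575166922881777/10080629424790971 = -22026186579827102508967/10080629424790971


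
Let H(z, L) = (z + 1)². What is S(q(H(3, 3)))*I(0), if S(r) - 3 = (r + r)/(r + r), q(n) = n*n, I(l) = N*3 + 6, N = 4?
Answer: 72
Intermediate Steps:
I(l) = 18 (I(l) = 4*3 + 6 = 12 + 6 = 18)
H(z, L) = (1 + z)²
q(n) = n²
S(r) = 4 (S(r) = 3 + (r + r)/(r + r) = 3 + (2*r)/((2*r)) = 3 + (2*r)*(1/(2*r)) = 3 + 1 = 4)
S(q(H(3, 3)))*I(0) = 4*18 = 72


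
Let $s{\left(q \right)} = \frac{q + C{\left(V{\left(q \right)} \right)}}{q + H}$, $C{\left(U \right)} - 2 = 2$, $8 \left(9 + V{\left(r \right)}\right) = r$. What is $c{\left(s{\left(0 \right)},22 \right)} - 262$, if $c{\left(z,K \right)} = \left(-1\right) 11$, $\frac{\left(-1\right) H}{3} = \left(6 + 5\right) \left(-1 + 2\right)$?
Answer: $-273$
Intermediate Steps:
$V{\left(r \right)} = -9 + \frac{r}{8}$
$H = -33$ ($H = - 3 \left(6 + 5\right) \left(-1 + 2\right) = - 3 \cdot 11 \cdot 1 = \left(-3\right) 11 = -33$)
$C{\left(U \right)} = 4$ ($C{\left(U \right)} = 2 + 2 = 4$)
$s{\left(q \right)} = \frac{4 + q}{-33 + q}$ ($s{\left(q \right)} = \frac{q + 4}{q - 33} = \frac{4 + q}{-33 + q}$)
$c{\left(z,K \right)} = -11$
$c{\left(s{\left(0 \right)},22 \right)} - 262 = -11 - 262 = -273$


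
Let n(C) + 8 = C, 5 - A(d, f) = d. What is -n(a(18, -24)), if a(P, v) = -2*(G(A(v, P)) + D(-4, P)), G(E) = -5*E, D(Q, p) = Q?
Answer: -290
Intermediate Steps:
A(d, f) = 5 - d
a(P, v) = 58 - 10*v (a(P, v) = -2*(-5*(5 - v) - 4) = -2*((-25 + 5*v) - 4) = -2*(-29 + 5*v) = 58 - 10*v)
n(C) = -8 + C
-n(a(18, -24)) = -(-8 + (58 - 10*(-24))) = -(-8 + (58 + 240)) = -(-8 + 298) = -1*290 = -290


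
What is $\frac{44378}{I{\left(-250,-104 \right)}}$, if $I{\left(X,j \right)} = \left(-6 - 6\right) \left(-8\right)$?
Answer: $\frac{22189}{48} \approx 462.27$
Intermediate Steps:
$I{\left(X,j \right)} = 96$ ($I{\left(X,j \right)} = \left(-12\right) \left(-8\right) = 96$)
$\frac{44378}{I{\left(-250,-104 \right)}} = \frac{44378}{96} = 44378 \cdot \frac{1}{96} = \frac{22189}{48}$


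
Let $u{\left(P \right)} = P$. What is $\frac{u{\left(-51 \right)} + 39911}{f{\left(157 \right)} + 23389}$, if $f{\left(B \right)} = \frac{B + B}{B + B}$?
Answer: $\frac{3986}{2339} \approx 1.7041$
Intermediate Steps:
$f{\left(B \right)} = 1$ ($f{\left(B \right)} = \frac{2 B}{2 B} = 2 B \frac{1}{2 B} = 1$)
$\frac{u{\left(-51 \right)} + 39911}{f{\left(157 \right)} + 23389} = \frac{-51 + 39911}{1 + 23389} = \frac{39860}{23390} = 39860 \cdot \frac{1}{23390} = \frac{3986}{2339}$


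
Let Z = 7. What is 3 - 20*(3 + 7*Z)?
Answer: -1037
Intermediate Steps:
3 - 20*(3 + 7*Z) = 3 - 20*(3 + 7*7) = 3 - 20*(3 + 49) = 3 - 20*52 = 3 - 1040 = -1037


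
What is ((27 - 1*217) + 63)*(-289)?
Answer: 36703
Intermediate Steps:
((27 - 1*217) + 63)*(-289) = ((27 - 217) + 63)*(-289) = (-190 + 63)*(-289) = -127*(-289) = 36703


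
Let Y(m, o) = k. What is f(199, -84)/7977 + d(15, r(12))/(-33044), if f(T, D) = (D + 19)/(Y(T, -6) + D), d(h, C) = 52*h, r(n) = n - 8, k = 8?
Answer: -117682175/5008247772 ≈ -0.023498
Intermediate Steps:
Y(m, o) = 8
r(n) = -8 + n
f(T, D) = (19 + D)/(8 + D) (f(T, D) = (D + 19)/(8 + D) = (19 + D)/(8 + D))
f(199, -84)/7977 + d(15, r(12))/(-33044) = ((19 - 84)/(8 - 84))/7977 + (52*15)/(-33044) = (-65/(-76))*(1/7977) + 780*(-1/33044) = -1/76*(-65)*(1/7977) - 195/8261 = (65/76)*(1/7977) - 195/8261 = 65/606252 - 195/8261 = -117682175/5008247772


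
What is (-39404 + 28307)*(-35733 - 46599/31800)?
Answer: 4203380840301/10600 ≈ 3.9655e+8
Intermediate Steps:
(-39404 + 28307)*(-35733 - 46599/31800) = -11097*(-35733 - 46599*1/31800) = -11097*(-35733 - 15533/10600) = -11097*(-378785333/10600) = 4203380840301/10600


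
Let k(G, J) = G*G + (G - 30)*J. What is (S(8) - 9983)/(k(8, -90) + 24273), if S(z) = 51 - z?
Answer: -9940/26317 ≈ -0.37770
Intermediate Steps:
k(G, J) = G² + J*(-30 + G) (k(G, J) = G² + (-30 + G)*J = G² + J*(-30 + G))
(S(8) - 9983)/(k(8, -90) + 24273) = ((51 - 1*8) - 9983)/((8² - 30*(-90) + 8*(-90)) + 24273) = ((51 - 8) - 9983)/((64 + 2700 - 720) + 24273) = (43 - 9983)/(2044 + 24273) = -9940/26317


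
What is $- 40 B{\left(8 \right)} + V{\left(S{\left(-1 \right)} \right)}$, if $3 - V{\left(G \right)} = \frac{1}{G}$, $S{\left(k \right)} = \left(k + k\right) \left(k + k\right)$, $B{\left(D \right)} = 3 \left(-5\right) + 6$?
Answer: $\frac{1451}{4} \approx 362.75$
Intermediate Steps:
$B{\left(D \right)} = -9$ ($B{\left(D \right)} = -15 + 6 = -9$)
$S{\left(k \right)} = 4 k^{2}$ ($S{\left(k \right)} = 2 k 2 k = 4 k^{2}$)
$V{\left(G \right)} = 3 - \frac{1}{G}$
$- 40 B{\left(8 \right)} + V{\left(S{\left(-1 \right)} \right)} = \left(-40\right) \left(-9\right) + \left(3 - \frac{1}{4 \left(-1\right)^{2}}\right) = 360 + \left(3 - \frac{1}{4 \cdot 1}\right) = 360 + \left(3 - \frac{1}{4}\right) = 360 + \frac{11}{4} = \frac{1451}{4}$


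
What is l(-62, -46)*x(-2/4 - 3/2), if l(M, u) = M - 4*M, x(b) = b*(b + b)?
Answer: 1488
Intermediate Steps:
x(b) = 2*b**2 (x(b) = b*(2*b) = 2*b**2)
l(M, u) = -3*M
l(-62, -46)*x(-2/4 - 3/2) = (-3*(-62))*(2*(-2/4 - 3/2)**2) = 186*(2*(-2*1/4 - 3*1/2)**2) = 186*(2*(-1/2 - 3/2)**2) = 186*(2*(-2)**2) = 186*(2*4) = 186*8 = 1488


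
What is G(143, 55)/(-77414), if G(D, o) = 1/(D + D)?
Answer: -1/22140404 ≈ -4.5166e-8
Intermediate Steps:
G(D, o) = 1/(2*D)
G(143, 55)/(-77414) = ((1/2)/143)/(-77414) = ((1/2)*(1/143))*(-1/77414) = (1/286)*(-1/77414) = -1/22140404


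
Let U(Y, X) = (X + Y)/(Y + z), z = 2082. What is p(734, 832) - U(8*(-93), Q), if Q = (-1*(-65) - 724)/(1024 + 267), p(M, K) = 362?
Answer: 626264759/1727358 ≈ 362.56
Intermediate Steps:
Q = -659/1291 (Q = (65 - 724)/1291 = -659*1/1291 = -659/1291 ≈ -0.51046)
U(Y, X) = (X + Y)/(2082 + Y) (U(Y, X) = (X + Y)/(Y + 2082) = (X + Y)/(2082 + Y))
p(734, 832) - U(8*(-93), Q) = 362 - (-659/1291 + 8*(-93))/(2082 + 8*(-93)) = 362 - (-659/1291 - 744)/(2082 - 744) = 362 - (-961163)/(1338*1291) = 362 - 1*(-961163/1727358) = 362 + 961163/1727358 = 626264759/1727358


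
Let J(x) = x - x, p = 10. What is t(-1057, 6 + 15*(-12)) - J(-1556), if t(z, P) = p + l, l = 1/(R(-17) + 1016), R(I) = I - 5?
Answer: 9941/994 ≈ 10.001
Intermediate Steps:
R(I) = -5 + I
l = 1/994 (l = 1/((-5 - 17) + 1016) = 1/(-22 + 1016) = 1/994 ≈ 0.0010060)
J(x) = 0
t(z, P) = 9941/994 (t(z, P) = 10 + 1/994 = 9941/994)
t(-1057, 6 + 15*(-12)) - J(-1556) = 9941/994 - 1*0 = 9941/994 + 0 = 9941/994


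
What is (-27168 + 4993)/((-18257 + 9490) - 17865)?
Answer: 22175/26632 ≈ 0.83264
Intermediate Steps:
(-27168 + 4993)/((-18257 + 9490) - 17865) = -22175/(-8767 - 17865) = -22175/(-26632) = -22175*(-1/26632) = 22175/26632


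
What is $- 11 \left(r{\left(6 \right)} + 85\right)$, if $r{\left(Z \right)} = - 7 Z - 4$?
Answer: $-429$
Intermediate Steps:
$r{\left(Z \right)} = -4 - 7 Z$
$- 11 \left(r{\left(6 \right)} + 85\right) = - 11 \left(\left(-4 - 42\right) + 85\right) = - 11 \left(-46 + 85\right) = \left(-11\right) 39 = -429$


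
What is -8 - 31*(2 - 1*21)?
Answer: 581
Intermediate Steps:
-8 - 31*(2 - 1*21) = -8 - 31*(2 - 21) = -8 - 31*(-19) = -8 + 589 = 581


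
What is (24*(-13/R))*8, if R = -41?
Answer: 2496/41 ≈ 60.878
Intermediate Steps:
(24*(-13/R))*8 = (24*(-13/(-41)))*8 = (24*(-13*(-1/41)))*8 = (24*(13/41))*8 = (312/41)*8 = 2496/41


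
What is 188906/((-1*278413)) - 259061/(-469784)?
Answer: -16619066111/130793972792 ≈ -0.12706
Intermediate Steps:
188906/((-1*278413)) - 259061/(-469784) = 188906/(-278413) - 259061*(-1/469784) = 188906*(-1/278413) + 259061/469784 = -188906/278413 + 259061/469784 = -16619066111/130793972792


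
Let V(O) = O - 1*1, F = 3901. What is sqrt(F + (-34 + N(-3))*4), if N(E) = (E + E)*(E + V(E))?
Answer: 3*sqrt(437) ≈ 62.714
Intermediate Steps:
V(O) = -1 + O (V(O) = O - 1 = -1 + O)
N(E) = 2*E*(-1 + 2*E) (N(E) = (E + E)*(E + (-1 + E)) = (2*E)*(-1 + 2*E) = 2*E*(-1 + 2*E))
sqrt(F + (-34 + N(-3))*4) = sqrt(3901 + (-34 + 2*(-3)*(-1 + 2*(-3)))*4) = sqrt(3901 + (-34 + 2*(-3)*(-1 - 6))*4) = sqrt(3901 + (-34 + 2*(-3)*(-7))*4) = sqrt(3901 + (-34 + 42)*4) = sqrt(3901 + 8*4) = sqrt(3901 + 32) = sqrt(3933) = 3*sqrt(437)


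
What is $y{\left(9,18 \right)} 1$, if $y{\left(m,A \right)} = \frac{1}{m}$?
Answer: $\frac{1}{9} \approx 0.11111$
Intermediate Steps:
$y{\left(9,18 \right)} 1 = \frac{1}{9} \cdot 1 = \frac{1}{9}$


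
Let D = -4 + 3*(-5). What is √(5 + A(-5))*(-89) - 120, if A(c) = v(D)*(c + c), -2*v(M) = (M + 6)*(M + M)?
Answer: -120 - 1335*√11 ≈ -4547.7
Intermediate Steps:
D = -19 (D = -4 - 15 = -19)
v(M) = -M*(6 + M) (v(M) = -(M + 6)*(M + M)/2 = -(6 + M)*2*M/2 = -M*(6 + M))
A(c) = -494*c (A(c) = (-1*(-19)*(6 - 19))*(c + c) = (-1*(-19)*(-13))*(2*c) = -494*c)
√(5 + A(-5))*(-89) - 120 = √(5 - 494*(-5))*(-89) - 120 = √(5 + 2470)*(-89) - 120 = √2475*(-89) - 120 = (15*√11)*(-89) - 120 = -1335*√11 - 120 = -120 - 1335*√11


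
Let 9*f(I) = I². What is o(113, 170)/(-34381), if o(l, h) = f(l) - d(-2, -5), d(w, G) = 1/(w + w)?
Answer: -51085/1237716 ≈ -0.041274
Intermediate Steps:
f(I) = I²/9
d(w, G) = 1/(2*w)
o(l, h) = ¼ + l²/9 (o(l, h) = l²/9 - 1/(2*(-2)) = l²/9 - (-1)/(2*2) = l²/9 - 1*(-¼) = l²/9 + ¼ = ¼ + l²/9)
o(113, 170)/(-34381) = (¼ + (⅑)*113²)/(-34381) = (¼ + (⅑)*12769)*(-1/34381) = (¼ + 12769/9)*(-1/34381) = (51085/36)*(-1/34381) = -51085/1237716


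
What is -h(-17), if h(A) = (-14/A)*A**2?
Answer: -238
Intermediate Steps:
h(A) = -14*A
-h(-17) = -(-14)*(-17) = -1*238 = -238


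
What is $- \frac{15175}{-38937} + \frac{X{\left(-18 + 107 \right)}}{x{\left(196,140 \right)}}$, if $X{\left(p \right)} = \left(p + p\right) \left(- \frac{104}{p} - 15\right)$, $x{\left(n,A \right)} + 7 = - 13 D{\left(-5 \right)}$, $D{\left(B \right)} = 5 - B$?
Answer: $\frac{114139661}{5334369} \approx 21.397$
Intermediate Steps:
$x{\left(n,A \right)} = -137$ ($x{\left(n,A \right)} = -7 - 13 \left(5 - -5\right) = -7 - 13 \left(5 + 5\right) = -7 - 130 = -137$)
$X{\left(p \right)} = 2 p \left(-15 - \frac{104}{p}\right)$
$- \frac{15175}{-38937} + \frac{X{\left(-18 + 107 \right)}}{x{\left(196,140 \right)}} = - \frac{15175}{-38937} + \frac{-208 - 30 \left(-18 + 107\right)}{-137} = \left(-15175\right) \left(- \frac{1}{38937}\right) + \left(-208 - 2670\right) \left(- \frac{1}{137}\right) = \frac{15175}{38937} + \left(-208 - 2670\right) \left(- \frac{1}{137}\right) = \frac{15175}{38937} - - \frac{2878}{137} = \frac{15175}{38937} + \frac{2878}{137} = \frac{114139661}{5334369}$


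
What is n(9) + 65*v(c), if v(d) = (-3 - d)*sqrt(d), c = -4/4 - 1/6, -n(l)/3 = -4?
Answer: 12 - 715*I*sqrt(42)/36 ≈ 12.0 - 128.71*I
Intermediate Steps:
n(l) = 12 (n(l) = -3*(-4) = 12)
c = -7/6 (c = -4*1/4 - 1*1/6 = -1 - 1/6 = -7/6 ≈ -1.1667)
v(d) = sqrt(d)*(-3 - d)
n(9) + 65*v(c) = 12 + 65*(sqrt(-7/6)*(-3 - 1*(-7/6))) = 12 + 65*((I*sqrt(42)/6)*(-3 + 7/6)) = 12 + 65*((I*sqrt(42)/6)*(-11/6)) = 12 + 65*(-11*I*sqrt(42)/36) = 12 - 715*I*sqrt(42)/36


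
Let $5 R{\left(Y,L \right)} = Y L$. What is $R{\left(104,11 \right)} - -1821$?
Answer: $\frac{10249}{5} \approx 2049.8$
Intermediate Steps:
$R{\left(Y,L \right)} = \frac{L Y}{5}$ ($R{\left(Y,L \right)} = \frac{Y L}{5} = \frac{L Y}{5}$)
$R{\left(104,11 \right)} - -1821 = \frac{1}{5} \cdot 11 \cdot 104 - -1821 = \frac{1144}{5} + 1821 = \frac{10249}{5}$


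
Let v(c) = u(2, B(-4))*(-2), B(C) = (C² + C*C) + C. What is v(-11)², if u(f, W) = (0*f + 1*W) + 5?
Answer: 4356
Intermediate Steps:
B(C) = C + 2*C² (B(C) = (C² + C²) + C = 2*C² + C = C + 2*C²)
u(f, W) = 5 + W (u(f, W) = (0 + W) + 5 = W + 5 = 5 + W)
v(c) = -66 (v(c) = (5 - 4*(1 + 2*(-4)))*(-2) = (5 - 4*(1 - 8))*(-2) = (5 - 4*(-7))*(-2) = (5 + 28)*(-2) = 33*(-2) = -66)
v(-11)² = (-66)² = 4356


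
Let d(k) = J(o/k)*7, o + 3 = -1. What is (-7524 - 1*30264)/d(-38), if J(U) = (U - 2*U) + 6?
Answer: -179493/196 ≈ -915.78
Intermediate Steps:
o = -4 (o = -3 - 1 = -4)
J(U) = 6 - U (J(U) = -U + 6 = 6 - U)
d(k) = 42 + 28/k (d(k) = (6 - (-4)/k)*7 = (6 + 4/k)*7 = 42 + 28/k)
(-7524 - 1*30264)/d(-38) = (-7524 - 1*30264)/(42 + 28/(-38)) = (-7524 - 30264)/(42 + 28*(-1/38)) = -37788/(42 - 14/19) = -37788/784/19 = -37788*19/784 = -179493/196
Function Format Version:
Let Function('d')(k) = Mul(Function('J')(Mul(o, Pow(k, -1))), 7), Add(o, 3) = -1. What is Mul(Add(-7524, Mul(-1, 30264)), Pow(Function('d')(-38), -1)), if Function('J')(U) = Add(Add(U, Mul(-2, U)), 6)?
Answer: Rational(-179493, 196) ≈ -915.78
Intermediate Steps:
o = -4 (o = Add(-3, -1) = -4)
Function('J')(U) = Add(6, Mul(-1, U)) (Function('J')(U) = Add(Mul(-1, U), 6) = Add(6, Mul(-1, U)))
Function('d')(k) = Add(42, Mul(28, Pow(k, -1))) (Function('d')(k) = Mul(Add(6, Mul(-1, Mul(-4, Pow(k, -1)))), 7) = Mul(Add(6, Mul(4, Pow(k, -1))), 7) = Add(42, Mul(28, Pow(k, -1))))
Mul(Add(-7524, Mul(-1, 30264)), Pow(Function('d')(-38), -1)) = Mul(Add(-7524, Mul(-1, 30264)), Pow(Add(42, Mul(28, Pow(-38, -1))), -1)) = Mul(Add(-7524, -30264), Pow(Add(42, Mul(28, Rational(-1, 38))), -1)) = Mul(-37788, Pow(Add(42, Rational(-14, 19)), -1)) = Mul(-37788, Pow(Rational(784, 19), -1)) = Mul(-37788, Rational(19, 784)) = Rational(-179493, 196)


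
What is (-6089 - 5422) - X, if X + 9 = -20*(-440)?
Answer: -20302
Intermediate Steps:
X = 8791 (X = -9 - 20*(-440) = -9 + 8800 = 8791)
(-6089 - 5422) - X = (-6089 - 5422) - 1*8791 = -11511 - 8791 = -20302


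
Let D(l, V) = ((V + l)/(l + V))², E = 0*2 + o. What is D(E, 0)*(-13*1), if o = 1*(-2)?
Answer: -13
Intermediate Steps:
o = -2
E = -2 (E = 0*2 - 2 = 0 - 2 = -2)
D(l, V) = 1 (D(l, V) = ((V + l)/(V + l))² = 1² = 1)
D(E, 0)*(-13*1) = 1*(-13*1) = 1*(-13) = -13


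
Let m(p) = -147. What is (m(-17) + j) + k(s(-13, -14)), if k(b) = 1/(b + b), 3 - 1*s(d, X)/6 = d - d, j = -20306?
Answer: -736307/36 ≈ -20453.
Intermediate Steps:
s(d, X) = 18 (s(d, X) = 18 - 6*(d - d) = 18 - 6*0 = 18 + 0 = 18)
k(b) = 1/(2*b)
(m(-17) + j) + k(s(-13, -14)) = (-147 - 20306) + (½)/18 = -20453 + (½)*(1/18) = -20453 + 1/36 = -736307/36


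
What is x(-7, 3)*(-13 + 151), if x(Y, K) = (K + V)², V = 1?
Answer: 2208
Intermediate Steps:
x(Y, K) = (1 + K)² (x(Y, K) = (K + 1)² = (1 + K)²)
x(-7, 3)*(-13 + 151) = (1 + 3)²*(-13 + 151) = 4²*138 = 16*138 = 2208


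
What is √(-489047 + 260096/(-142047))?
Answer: I*√1096412170390815/47349 ≈ 699.32*I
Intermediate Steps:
√(-489047 + 260096/(-142047)) = √(-489047 + 260096*(-1/142047)) = √(-489047 - 260096/142047) = √(-69467919305/142047) = I*√1096412170390815/47349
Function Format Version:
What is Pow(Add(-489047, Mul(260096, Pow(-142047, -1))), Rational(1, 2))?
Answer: Mul(Rational(1, 47349), I, Pow(1096412170390815, Rational(1, 2))) ≈ Mul(699.32, I)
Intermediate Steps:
Pow(Add(-489047, Mul(260096, Pow(-142047, -1))), Rational(1, 2)) = Pow(Add(-489047, Mul(260096, Rational(-1, 142047))), Rational(1, 2)) = Pow(Add(-489047, Rational(-260096, 142047)), Rational(1, 2)) = Pow(Rational(-69467919305, 142047), Rational(1, 2)) = Mul(Rational(1, 47349), I, Pow(1096412170390815, Rational(1, 2)))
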